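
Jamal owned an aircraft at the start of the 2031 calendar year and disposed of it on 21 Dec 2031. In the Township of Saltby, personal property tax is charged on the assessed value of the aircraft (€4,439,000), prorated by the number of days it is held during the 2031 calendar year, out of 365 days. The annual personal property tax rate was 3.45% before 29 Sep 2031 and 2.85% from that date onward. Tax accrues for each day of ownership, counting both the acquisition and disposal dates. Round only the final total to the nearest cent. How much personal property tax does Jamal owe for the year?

€142,820.26

1 Jan – 28 Sep 2031: 271 days at 3.45% → €4,439,000 × 3.45% × 271/365 = €113,705.2890
29 Sep – 21 Dec 2031: 84 days at 2.85% → €4,439,000 × 2.85% × 84/365 = €29,114.9753
Total = €142,820.2644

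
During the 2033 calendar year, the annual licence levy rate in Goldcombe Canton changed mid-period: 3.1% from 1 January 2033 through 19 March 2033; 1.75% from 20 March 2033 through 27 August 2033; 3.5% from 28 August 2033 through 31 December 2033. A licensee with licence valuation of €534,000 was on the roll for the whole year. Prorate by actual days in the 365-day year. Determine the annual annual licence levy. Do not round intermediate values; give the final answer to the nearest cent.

1 January – 19 March 2033: 78 days at 3.1% → €534,000 × 3.1% × 78/365 = €3,537.5671
20 March – 27 August 2033: 161 days at 1.75% → €534,000 × 1.75% × 161/365 = €4,122.0411
28 August – 31 December 2033: 126 days at 3.5% → €534,000 × 3.5% × 126/365 = €6,451.8904
Total = €14,111.4986

€14,111.50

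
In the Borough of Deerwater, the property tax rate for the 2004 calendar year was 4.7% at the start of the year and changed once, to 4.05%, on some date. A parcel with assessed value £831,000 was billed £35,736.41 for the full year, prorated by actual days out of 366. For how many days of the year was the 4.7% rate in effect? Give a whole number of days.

141 days

Let d = days at the first rate; then 366 − d days at the second rate.
£831,000 × [4.7%·d + 4.05%·(366−d)] / 366 = £35,736.41
Solving gives d = 141, so the new rate took effect on May 21, 2004.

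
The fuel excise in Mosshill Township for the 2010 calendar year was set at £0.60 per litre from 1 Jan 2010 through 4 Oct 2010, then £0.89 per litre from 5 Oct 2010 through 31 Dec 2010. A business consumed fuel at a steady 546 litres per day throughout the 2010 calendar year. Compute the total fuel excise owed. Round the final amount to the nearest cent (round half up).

1 Jan – 4 Oct 2010: 277 days × 546 litres/day = 151,242 litres at £0.60/litre → £90,745.20
5 Oct – 31 Dec 2010: 88 days × 546 litres/day = 48,048 litres at £0.89/litre → £42,762.72

£133,507.92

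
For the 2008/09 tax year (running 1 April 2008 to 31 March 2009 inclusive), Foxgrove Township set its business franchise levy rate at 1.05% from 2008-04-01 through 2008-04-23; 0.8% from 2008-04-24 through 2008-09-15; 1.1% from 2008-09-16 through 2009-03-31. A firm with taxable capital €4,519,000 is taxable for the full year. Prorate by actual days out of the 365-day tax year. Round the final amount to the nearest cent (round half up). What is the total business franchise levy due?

€44,180.96

2008-04-01 to 2008-04-23: 23 days at 1.05% → €4,519,000 × 1.05% × 23/365 = €2,989.9685
2008-04-24 to 2008-09-15: 145 days at 0.8% → €4,519,000 × 0.8% × 145/365 = €14,361.7534
2008-09-16 to 2009-03-31: 197 days at 1.1% → €4,519,000 × 1.1% × 197/365 = €26,829.2411
Total = €44,180.9630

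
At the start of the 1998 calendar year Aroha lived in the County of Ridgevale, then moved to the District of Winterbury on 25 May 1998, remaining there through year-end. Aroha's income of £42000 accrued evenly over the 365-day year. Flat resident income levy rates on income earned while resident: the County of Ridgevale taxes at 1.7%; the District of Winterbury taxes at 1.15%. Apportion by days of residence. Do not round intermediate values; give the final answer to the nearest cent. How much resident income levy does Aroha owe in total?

£574.13

The County of Ridgevale, 1 January – 24 May 1998: 144 days → £42000 × 1.7% × 144/365 = £281.6877
The District of Winterbury, 25 May – 31 December 1998: 221 days → £42000 × 1.15% × 221/365 = £292.4466
Total = £574.1342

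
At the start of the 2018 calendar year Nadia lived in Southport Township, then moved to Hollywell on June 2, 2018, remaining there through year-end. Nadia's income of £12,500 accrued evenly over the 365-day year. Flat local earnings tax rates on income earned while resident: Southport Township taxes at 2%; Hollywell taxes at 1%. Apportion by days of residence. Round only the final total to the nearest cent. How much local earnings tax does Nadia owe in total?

£177.05

Southport Township, January 1 – June 1, 2018: 152 days → £12,500 × 2% × 152/365 = £104.1096
Hollywell, June 2 – December 31, 2018: 213 days → £12,500 × 1% × 213/365 = £72.9452
Total = £177.0548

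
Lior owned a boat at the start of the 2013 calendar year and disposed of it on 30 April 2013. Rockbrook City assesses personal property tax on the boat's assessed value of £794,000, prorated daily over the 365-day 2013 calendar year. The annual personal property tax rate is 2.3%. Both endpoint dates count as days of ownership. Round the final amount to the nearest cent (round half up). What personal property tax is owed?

£6,003.95

Days held (1 January – 30 April 2013): 120 out of 365
Tax = £794,000 × 2.3% × 120/365 = £6,003.9452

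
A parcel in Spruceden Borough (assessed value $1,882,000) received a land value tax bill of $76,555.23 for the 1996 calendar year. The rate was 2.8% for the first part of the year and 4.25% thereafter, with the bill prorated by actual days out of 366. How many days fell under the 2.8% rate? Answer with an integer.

Let d = days at the first rate; then 366 − d days at the second rate.
$1,882,000 × [2.8%·d + 4.25%·(366−d)] / 366 = $76,555.23
Solving gives d = 46, so the new rate took effect on 16 February 1996.

46 days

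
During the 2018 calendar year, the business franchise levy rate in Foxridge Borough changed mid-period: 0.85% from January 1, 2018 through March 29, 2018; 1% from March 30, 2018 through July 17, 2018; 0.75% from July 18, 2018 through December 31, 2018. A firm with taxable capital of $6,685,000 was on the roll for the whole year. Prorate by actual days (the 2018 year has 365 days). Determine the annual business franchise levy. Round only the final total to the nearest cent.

January 1 – March 29, 2018: 88 days at 0.85% → $6,685,000 × 0.85% × 88/365 = $13,699.6712
March 30 – July 17, 2018: 110 days at 1% → $6,685,000 × 1% × 110/365 = $20,146.5753
July 18 – December 31, 2018: 167 days at 0.75% → $6,685,000 × 0.75% × 167/365 = $22,939.6233
Total = $56,785.8699

$56,785.87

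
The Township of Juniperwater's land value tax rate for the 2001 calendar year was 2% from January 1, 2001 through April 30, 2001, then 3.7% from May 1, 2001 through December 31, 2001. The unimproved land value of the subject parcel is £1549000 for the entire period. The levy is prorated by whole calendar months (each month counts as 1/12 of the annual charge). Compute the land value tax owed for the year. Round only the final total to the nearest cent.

£48535.33

January 1 – April 30, 2001: 4 months at 2% → £1549000 × 2% × 4/12 = £10326.6667
May 1 – December 31, 2001: 8 months at 3.7% → £1549000 × 3.7% × 8/12 = £38208.6667
Total = £48535.3333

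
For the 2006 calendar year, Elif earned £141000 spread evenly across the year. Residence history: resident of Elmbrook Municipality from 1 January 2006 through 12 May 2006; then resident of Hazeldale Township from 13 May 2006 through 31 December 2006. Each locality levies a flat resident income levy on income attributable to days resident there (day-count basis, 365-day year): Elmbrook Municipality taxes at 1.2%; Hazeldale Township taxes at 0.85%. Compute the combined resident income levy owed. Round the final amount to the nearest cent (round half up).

Elmbrook Municipality, 1 January – 12 May 2006: 132 days → £141000 × 1.2% × 132/365 = £611.9014
Hazeldale Township, 13 May – 31 December 2006: 233 days → £141000 × 0.85% × 233/365 = £765.0699
Total = £1376.9712

£1376.97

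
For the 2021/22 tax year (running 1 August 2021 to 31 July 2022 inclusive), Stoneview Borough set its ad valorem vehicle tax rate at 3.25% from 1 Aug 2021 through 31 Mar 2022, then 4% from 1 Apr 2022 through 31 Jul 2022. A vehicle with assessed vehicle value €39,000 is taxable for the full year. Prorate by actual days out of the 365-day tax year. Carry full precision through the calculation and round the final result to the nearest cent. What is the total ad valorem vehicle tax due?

1 Aug 2021 – 31 Mar 2022: 243 days at 3.25% → €39,000 × 3.25% × 243/365 = €843.8425
1 Apr – 31 Jul 2022: 122 days at 4% → €39,000 × 4% × 122/365 = €521.4247
Total = €1,365.2671

€1,365.27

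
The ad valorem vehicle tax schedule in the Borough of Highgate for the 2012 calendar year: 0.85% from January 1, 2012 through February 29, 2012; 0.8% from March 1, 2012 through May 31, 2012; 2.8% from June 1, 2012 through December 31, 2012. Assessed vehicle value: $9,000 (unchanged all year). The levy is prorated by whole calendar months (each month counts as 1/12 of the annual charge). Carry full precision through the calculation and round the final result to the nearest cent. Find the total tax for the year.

January 1 – February 29, 2012: 2 months at 0.85% → $9,000 × 0.85% × 2/12 = $12.7500
March 1 – May 31, 2012: 3 months at 0.8% → $9,000 × 0.8% × 3/12 = $18.0000
June 1 – December 31, 2012: 7 months at 2.8% → $9,000 × 2.8% × 7/12 = $147.0000
Total = $177.7500

$177.75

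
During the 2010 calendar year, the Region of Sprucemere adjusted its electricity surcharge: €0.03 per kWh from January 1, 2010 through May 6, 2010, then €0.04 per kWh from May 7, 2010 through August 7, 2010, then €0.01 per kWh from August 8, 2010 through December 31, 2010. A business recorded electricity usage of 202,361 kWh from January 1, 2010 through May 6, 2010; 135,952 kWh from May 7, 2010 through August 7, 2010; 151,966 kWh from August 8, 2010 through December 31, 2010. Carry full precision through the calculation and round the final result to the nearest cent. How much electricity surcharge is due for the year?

January 1 – May 6, 2010: 202,361 kWh at €0.03/kWh → €6,070.83
May 7 – August 7, 2010: 135,952 kWh at €0.04/kWh → €5,438.08
August 8 – December 31, 2010: 151,966 kWh at €0.01/kWh → €1,519.66

€13,028.57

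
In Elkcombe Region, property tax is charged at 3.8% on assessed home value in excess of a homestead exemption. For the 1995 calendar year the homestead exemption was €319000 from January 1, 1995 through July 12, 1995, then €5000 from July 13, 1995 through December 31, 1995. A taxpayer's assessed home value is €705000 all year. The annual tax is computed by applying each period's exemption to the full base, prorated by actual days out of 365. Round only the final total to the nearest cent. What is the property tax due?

January 1 – July 12, 1995: 193 days, exemption €319000 → (€705000 − €319000) × 3.8% × 193/365 = €7755.9562
July 13 – December 31, 1995: 172 days, exemption €5000 → (€705000 − €5000) × 3.8% × 172/365 = €12534.7945
Total = €20290.7507

€20290.75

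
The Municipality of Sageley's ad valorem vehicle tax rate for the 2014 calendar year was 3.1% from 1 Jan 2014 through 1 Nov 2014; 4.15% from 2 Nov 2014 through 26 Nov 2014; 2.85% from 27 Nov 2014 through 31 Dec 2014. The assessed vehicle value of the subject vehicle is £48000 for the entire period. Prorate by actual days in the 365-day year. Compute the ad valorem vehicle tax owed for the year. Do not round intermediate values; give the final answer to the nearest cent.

1 Jan – 1 Nov 2014: 305 days at 3.1% → £48000 × 3.1% × 305/365 = £1243.3973
2 Nov – 26 Nov 2014: 25 days at 4.15% → £48000 × 4.15% × 25/365 = £136.4384
27 Nov – 31 Dec 2014: 35 days at 2.85% → £48000 × 2.85% × 35/365 = £131.1781
Total = £1511.0137

£1511.01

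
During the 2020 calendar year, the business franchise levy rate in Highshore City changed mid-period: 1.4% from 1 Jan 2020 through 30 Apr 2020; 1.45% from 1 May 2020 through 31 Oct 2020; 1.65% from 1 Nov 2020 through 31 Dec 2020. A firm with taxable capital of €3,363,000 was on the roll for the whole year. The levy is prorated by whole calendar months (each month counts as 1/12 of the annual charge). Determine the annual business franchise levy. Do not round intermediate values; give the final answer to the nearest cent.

€49,324.00

1 Jan – 30 Apr 2020: 4 months at 1.4% → €3,363,000 × 1.4% × 4/12 = €15,694.0000
1 May – 31 Oct 2020: 6 months at 1.45% → €3,363,000 × 1.45% × 6/12 = €24,381.7500
1 Nov – 31 Dec 2020: 2 months at 1.65% → €3,363,000 × 1.65% × 2/12 = €9,248.2500
Total = €49,324.0000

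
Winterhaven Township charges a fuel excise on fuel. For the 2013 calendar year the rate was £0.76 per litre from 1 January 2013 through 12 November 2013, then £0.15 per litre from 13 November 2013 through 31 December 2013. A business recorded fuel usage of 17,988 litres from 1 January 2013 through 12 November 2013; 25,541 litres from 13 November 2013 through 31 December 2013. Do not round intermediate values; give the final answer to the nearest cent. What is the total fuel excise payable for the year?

£17,502.03

1 January – 12 November 2013: 17,988 litres at £0.76/litre → £13,670.88
13 November – 31 December 2013: 25,541 litres at £0.15/litre → £3,831.15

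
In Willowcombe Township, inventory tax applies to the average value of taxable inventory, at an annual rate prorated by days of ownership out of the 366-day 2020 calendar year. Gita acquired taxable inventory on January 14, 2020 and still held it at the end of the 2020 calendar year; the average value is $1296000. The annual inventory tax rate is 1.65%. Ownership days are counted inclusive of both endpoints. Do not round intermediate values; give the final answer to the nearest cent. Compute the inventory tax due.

Days held (January 14 – December 31, 2020): 353 out of 366
Tax = $1296000 × 1.65% × 353/366 = $20624.4590

$20624.46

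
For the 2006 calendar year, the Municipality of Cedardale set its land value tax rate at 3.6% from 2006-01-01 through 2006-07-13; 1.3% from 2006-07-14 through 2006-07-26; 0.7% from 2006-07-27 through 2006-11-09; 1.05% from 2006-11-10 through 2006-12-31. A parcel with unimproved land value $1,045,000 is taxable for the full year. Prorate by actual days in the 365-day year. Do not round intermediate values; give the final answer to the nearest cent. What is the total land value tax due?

$24,166.70

2006-01-01 to 2006-07-13: 194 days at 3.6% → $1,045,000 × 3.6% × 194/365 = $19,995.2877
2006-07-14 to 2006-07-26: 13 days at 1.3% → $1,045,000 × 1.3% × 13/365 = $483.8493
2006-07-27 to 2006-11-09: 106 days at 0.7% → $1,045,000 × 0.7% × 106/365 = $2,124.3562
2006-11-10 to 2006-12-31: 52 days at 1.05% → $1,045,000 × 1.05% × 52/365 = $1,563.2055
Total = $24,166.6986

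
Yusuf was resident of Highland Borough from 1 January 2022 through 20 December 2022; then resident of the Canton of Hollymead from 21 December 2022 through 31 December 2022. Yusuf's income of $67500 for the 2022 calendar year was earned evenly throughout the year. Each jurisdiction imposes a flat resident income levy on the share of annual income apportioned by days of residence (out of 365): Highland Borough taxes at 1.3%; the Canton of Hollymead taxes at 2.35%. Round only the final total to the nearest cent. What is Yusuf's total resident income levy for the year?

$898.86

Highland Borough, 1 January – 20 December 2022: 354 days → $67500 × 1.3% × 354/365 = $851.0548
The Canton of Hollymead, 21 December – 31 December 2022: 11 days → $67500 × 2.35% × 11/365 = $47.8048
Total = $898.8596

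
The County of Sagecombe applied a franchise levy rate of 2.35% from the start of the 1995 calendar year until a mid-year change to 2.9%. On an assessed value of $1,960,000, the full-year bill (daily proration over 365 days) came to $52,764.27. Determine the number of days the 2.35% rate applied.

Let d = days at the first rate; then 365 − d days at the second rate.
$1,960,000 × [2.35%·d + 2.9%·(365−d)] / 365 = $52,764.27
Solving gives d = 138, so the new rate took effect on May 19, 1995.

138 days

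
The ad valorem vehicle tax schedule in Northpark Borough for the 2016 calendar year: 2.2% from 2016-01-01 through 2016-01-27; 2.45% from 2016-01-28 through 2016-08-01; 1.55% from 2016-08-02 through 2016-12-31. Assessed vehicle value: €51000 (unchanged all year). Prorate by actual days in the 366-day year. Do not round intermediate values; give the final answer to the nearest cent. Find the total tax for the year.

2016-01-01 to 2016-01-27: 27 days at 2.2% → €51000 × 2.2% × 27/366 = €82.7705
2016-01-28 to 2016-08-01: 187 days at 2.45% → €51000 × 2.45% × 187/366 = €638.4057
2016-08-02 to 2016-12-31: 152 days at 1.55% → €51000 × 1.55% × 152/366 = €328.2951
Total = €1049.4713

€1049.47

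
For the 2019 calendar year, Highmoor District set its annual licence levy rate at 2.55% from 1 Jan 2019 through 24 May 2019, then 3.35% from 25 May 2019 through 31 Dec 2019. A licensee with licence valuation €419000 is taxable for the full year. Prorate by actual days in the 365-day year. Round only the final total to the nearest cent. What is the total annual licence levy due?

1 Jan – 24 May 2019: 144 days at 2.55% → €419000 × 2.55% × 144/365 = €4215.2548
25 May – 31 Dec 2019: 221 days at 3.35% → €419000 × 3.35% × 221/365 = €8498.8123
Total = €12714.0671

€12714.07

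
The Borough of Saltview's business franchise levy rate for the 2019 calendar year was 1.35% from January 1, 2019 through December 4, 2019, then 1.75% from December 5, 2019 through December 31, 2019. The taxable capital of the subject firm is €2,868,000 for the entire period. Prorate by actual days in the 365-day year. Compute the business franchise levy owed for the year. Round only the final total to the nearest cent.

€39,566.61

January 1 – December 4, 2019: 338 days at 1.35% → €2,868,000 × 1.35% × 338/365 = €35,853.9288
December 5 – December 31, 2019: 27 days at 1.75% → €2,868,000 × 1.75% × 27/365 = €3,712.6849
Total = €39,566.6137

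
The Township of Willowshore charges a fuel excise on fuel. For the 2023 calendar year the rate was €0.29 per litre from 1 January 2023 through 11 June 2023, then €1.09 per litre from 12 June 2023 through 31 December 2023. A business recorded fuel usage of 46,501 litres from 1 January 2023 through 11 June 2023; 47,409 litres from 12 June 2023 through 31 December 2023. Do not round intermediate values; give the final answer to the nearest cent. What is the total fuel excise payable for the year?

1 January – 11 June 2023: 46,501 litres at €0.29/litre → €13,485.29
12 June – 31 December 2023: 47,409 litres at €1.09/litre → €51,675.81

€65,161.10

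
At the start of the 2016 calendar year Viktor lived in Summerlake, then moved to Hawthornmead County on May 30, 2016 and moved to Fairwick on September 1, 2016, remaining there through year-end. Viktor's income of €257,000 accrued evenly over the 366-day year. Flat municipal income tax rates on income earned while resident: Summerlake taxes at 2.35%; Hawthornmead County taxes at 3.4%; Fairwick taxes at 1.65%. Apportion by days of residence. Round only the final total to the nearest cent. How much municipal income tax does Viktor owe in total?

€6,132.89

Summerlake, January 1 – May 29, 2016: 150 days → €257,000 × 2.35% × 150/366 = €2,475.2049
Hawthornmead County, May 30 – August 31, 2016: 94 days → €257,000 × 3.4% × 94/366 = €2,244.1858
Fairwick, September 1 – December 31, 2016: 122 days → €257,000 × 1.65% × 122/366 = €1,413.5000
Total = €6,132.8907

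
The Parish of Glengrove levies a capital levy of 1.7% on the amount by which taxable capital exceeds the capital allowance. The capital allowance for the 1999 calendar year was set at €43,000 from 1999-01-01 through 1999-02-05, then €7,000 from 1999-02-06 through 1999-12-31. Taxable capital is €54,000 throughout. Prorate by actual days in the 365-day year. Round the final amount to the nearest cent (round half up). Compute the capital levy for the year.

€738.64

1999-01-01 to 1999-02-05: 36 days, exemption €43,000 → (€54,000 − €43,000) × 1.7% × 36/365 = €18.4438
1999-02-06 to 1999-12-31: 329 days, exemption €7,000 → (€54,000 − €7,000) × 1.7% × 329/365 = €720.1945
Total = €738.6384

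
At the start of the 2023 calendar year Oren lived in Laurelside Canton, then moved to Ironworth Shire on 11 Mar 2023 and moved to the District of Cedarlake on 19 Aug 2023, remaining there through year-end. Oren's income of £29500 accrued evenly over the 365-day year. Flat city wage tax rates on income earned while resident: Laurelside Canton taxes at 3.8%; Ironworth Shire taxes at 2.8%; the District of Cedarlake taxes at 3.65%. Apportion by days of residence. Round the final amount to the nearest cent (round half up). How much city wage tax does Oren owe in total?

Laurelside Canton, 1 Jan – 10 Mar 2023: 69 days → £29500 × 3.8% × 69/365 = £211.9151
Ironworth Shire, 11 Mar – 18 Aug 2023: 161 days → £29500 × 2.8% × 161/365 = £364.3452
The District of Cedarlake, 19 Aug – 31 Dec 2023: 135 days → £29500 × 3.65% × 135/365 = £398.2500
Total = £974.5103

£974.51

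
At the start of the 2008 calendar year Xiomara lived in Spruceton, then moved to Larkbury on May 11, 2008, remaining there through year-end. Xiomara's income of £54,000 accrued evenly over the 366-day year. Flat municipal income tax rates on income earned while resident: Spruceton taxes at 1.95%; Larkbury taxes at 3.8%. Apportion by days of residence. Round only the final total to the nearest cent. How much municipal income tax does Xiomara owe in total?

Spruceton, January 1 – May 10, 2008: 131 days → £54,000 × 1.95% × 131/366 = £376.8934
Larkbury, May 11 – December 31, 2008: 235 days → £54,000 × 3.8% × 235/366 = £1,317.5410
Total = £1,694.4344

£1,694.43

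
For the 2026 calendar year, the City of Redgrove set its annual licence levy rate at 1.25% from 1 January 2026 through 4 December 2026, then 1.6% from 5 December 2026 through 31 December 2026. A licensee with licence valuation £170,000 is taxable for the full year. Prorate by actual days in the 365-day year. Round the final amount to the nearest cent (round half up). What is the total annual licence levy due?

£2,169.01

1 January – 4 December 2026: 338 days at 1.25% → £170,000 × 1.25% × 338/365 = £1,967.8082
5 December – 31 December 2026: 27 days at 1.6% → £170,000 × 1.6% × 27/365 = £201.2055
Total = £2,169.0137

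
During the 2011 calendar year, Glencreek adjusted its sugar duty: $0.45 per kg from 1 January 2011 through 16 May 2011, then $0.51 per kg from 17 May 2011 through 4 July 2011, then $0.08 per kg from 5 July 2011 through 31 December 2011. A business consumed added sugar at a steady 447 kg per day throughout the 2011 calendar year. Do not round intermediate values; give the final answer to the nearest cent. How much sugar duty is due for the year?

$44,963.73

1 January – 16 May 2011: 136 days × 447 kg/day = 60,792 kg at $0.45/kg → $27,356.40
17 May – 4 July 2011: 49 days × 447 kg/day = 21,903 kg at $0.51/kg → $11,170.53
5 July – 31 December 2011: 180 days × 447 kg/day = 80,460 kg at $0.08/kg → $6,436.80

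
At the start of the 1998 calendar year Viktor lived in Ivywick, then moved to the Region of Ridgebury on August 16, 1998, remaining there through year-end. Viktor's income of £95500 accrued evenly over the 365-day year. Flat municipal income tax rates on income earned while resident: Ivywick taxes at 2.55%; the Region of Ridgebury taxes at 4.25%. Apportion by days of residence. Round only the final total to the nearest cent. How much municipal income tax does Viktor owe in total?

£3049.07

Ivywick, January 1 – August 15, 1998: 227 days → £95500 × 2.55% × 227/365 = £1514.5253
The Region of Ridgebury, August 16 – December 31, 1998: 138 days → £95500 × 4.25% × 138/365 = £1534.5411
Total = £3049.0664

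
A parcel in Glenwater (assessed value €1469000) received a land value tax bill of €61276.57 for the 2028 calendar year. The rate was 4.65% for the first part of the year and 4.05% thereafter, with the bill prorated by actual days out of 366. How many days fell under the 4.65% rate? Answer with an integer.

74 days

Let d = days at the first rate; then 366 − d days at the second rate.
€1469000 × [4.65%·d + 4.05%·(366−d)] / 366 = €61276.57
Solving gives d = 74, so the new rate took effect on 15 Mar 2028.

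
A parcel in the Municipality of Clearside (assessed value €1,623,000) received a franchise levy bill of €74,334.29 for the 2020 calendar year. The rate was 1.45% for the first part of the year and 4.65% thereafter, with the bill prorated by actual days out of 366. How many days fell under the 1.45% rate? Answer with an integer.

Let d = days at the first rate; then 366 − d days at the second rate.
€1,623,000 × [1.45%·d + 4.65%·(366−d)] / 366 = €74,334.29
Solving gives d = 8, so the new rate took effect on 9 Jan 2020.

8 days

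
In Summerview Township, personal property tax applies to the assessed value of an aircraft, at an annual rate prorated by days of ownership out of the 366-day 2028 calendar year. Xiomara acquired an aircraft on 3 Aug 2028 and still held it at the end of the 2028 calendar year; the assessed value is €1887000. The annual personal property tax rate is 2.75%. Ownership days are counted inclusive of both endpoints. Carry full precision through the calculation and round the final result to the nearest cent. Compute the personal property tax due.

€21409.20

Days held (3 Aug – 31 Dec 2028): 151 out of 366
Tax = €1887000 × 2.75% × 151/366 = €21409.2008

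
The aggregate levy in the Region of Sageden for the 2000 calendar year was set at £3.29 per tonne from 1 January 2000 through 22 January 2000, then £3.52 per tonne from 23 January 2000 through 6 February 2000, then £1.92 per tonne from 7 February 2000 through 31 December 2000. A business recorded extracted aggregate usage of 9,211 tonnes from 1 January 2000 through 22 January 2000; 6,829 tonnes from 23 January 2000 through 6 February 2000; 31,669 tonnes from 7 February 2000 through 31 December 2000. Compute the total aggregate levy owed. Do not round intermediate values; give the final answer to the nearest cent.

1 January – 22 January 2000: 9,211 tonnes at £3.29/tonne → £30,304.19
23 January – 6 February 2000: 6,829 tonnes at £3.52/tonne → £24,038.08
7 February – 31 December 2000: 31,669 tonnes at £1.92/tonne → £60,804.48

£115,146.75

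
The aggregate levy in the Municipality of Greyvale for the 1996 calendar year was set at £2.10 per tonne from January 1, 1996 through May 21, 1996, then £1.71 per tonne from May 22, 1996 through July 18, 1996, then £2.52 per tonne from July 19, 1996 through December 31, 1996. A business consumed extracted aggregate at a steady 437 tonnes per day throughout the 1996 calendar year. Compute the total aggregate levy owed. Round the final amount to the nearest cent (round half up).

£356,460.90

January 1 – May 21, 1996: 142 days × 437 tonnes/day = 62,054 tonnes at £2.10/tonne → £130,313.40
May 22 – July 18, 1996: 58 days × 437 tonnes/day = 25,346 tonnes at £1.71/tonne → £43,341.66
July 19 – December 31, 1996: 166 days × 437 tonnes/day = 72,542 tonnes at £2.52/tonne → £182,805.84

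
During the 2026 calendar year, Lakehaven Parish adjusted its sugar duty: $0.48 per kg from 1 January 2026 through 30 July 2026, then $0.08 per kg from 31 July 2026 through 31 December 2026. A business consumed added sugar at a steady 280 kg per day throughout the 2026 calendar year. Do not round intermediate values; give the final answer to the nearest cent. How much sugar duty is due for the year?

$31808.00

1 January – 30 July 2026: 211 days × 280 kg/day = 59,080 kg at $0.48/kg → $28358.40
31 July – 31 December 2026: 154 days × 280 kg/day = 43,120 kg at $0.08/kg → $3449.60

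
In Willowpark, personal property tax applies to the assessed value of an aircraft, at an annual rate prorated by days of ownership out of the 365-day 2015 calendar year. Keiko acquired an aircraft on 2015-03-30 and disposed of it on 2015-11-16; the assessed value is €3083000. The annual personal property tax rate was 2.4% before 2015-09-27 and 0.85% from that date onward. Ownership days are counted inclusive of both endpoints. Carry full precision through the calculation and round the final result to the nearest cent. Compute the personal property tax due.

€40353.51

2015-03-30 to 2015-09-26: 181 days at 2.4% → €3083000 × 2.4% × 181/365 = €36691.9233
2015-09-27 to 2015-11-16: 51 days at 0.85% → €3083000 × 0.85% × 51/365 = €3661.5904
Total = €40353.5137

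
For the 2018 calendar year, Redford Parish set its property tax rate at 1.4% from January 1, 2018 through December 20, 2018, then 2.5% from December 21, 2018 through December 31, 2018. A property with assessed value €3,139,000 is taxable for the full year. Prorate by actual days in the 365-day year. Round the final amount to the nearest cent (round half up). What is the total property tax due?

€44,986.60

January 1 – December 20, 2018: 354 days at 1.4% → €3,139,000 × 1.4% × 354/365 = €42,621.6000
December 21 – December 31, 2018: 11 days at 2.5% → €3,139,000 × 2.5% × 11/365 = €2,365.0000
Total = €44,986.6000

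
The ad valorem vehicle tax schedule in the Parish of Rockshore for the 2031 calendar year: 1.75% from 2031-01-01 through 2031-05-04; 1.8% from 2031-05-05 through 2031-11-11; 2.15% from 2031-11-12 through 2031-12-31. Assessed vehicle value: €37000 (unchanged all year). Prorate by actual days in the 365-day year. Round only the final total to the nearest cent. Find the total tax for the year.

2031-01-01 to 2031-05-04: 124 days at 1.75% → €37000 × 1.75% × 124/365 = €219.9726
2031-05-05 to 2031-11-11: 191 days at 1.8% → €37000 × 1.8% × 191/365 = €348.5096
2031-11-12 to 2031-12-31: 50 days at 2.15% → €37000 × 2.15% × 50/365 = €108.9726
Total = €677.4548

€677.45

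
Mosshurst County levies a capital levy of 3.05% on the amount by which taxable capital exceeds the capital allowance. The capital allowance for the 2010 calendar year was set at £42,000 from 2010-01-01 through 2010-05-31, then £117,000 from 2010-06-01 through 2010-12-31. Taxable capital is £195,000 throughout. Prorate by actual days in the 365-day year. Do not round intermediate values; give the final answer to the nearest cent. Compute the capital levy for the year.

2010-01-01 to 2010-05-31: 151 days, exemption £42,000 → (£195,000 − £42,000) × 3.05% × 151/365 = £1,930.5247
2010-06-01 to 2010-12-31: 214 days, exemption £117,000 → (£195,000 − £117,000) × 3.05% × 214/365 = £1,394.8110
Total = £3,325.3356

£3,325.34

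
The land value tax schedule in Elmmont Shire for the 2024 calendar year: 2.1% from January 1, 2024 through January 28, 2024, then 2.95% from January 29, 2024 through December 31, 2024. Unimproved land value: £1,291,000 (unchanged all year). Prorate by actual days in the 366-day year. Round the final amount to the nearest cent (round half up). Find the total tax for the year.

£37,245.00

January 1 – January 28, 2024: 28 days at 2.1% → £1,291,000 × 2.1% × 28/366 = £2,074.0656
January 29 – December 31, 2024: 338 days at 2.95% → £1,291,000 × 2.95% × 338/366 = £35,170.9317
Total = £37,244.9973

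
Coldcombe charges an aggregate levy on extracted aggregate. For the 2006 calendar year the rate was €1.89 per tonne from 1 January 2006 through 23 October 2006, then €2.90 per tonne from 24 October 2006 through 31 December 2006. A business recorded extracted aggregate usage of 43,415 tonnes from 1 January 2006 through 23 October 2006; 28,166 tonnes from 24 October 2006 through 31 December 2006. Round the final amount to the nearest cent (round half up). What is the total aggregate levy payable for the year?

€163,735.75

1 January – 23 October 2006: 43,415 tonnes at €1.89/tonne → €82,054.35
24 October – 31 December 2006: 28,166 tonnes at €2.90/tonne → €81,681.40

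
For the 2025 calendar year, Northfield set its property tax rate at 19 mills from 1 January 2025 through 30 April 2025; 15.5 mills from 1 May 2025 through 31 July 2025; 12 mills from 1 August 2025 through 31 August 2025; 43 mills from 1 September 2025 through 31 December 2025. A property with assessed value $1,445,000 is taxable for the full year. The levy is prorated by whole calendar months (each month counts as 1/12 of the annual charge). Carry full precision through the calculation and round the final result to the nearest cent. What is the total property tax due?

$36,907.71

1 January – 30 April 2025: 4 months at 19 mills → $1,445,000 × 1.9% × 4/12 = $9,151.6667
1 May – 31 July 2025: 3 months at 15.5 mills → $1,445,000 × 1.55% × 3/12 = $5,599.3750
1 August – 31 August 2025: 1 month at 12 mills → $1,445,000 × 1.2% × 1/12 = $1,445.0000
1 September – 31 December 2025: 4 months at 43 mills → $1,445,000 × 4.3% × 4/12 = $20,711.6667
Total = $36,907.7083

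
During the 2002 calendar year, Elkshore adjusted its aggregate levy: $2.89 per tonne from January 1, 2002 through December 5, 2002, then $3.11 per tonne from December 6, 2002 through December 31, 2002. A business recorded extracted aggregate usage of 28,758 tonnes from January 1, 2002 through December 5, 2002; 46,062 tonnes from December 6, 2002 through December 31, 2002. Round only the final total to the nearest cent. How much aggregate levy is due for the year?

January 1 – December 5, 2002: 28,758 tonnes at $2.89/tonne → $83,110.62
December 6 – December 31, 2002: 46,062 tonnes at $3.11/tonne → $143,252.82

$226,363.44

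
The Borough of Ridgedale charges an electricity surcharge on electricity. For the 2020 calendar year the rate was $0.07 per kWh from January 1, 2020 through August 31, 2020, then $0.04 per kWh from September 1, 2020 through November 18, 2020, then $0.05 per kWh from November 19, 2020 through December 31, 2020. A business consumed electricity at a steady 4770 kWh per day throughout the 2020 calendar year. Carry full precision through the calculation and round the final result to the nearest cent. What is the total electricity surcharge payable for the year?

$106800.30

January 1 – August 31, 2020: 244 days × 4770 kWh/day = 1,163,880 kWh at $0.07/kWh → $81471.60
September 1 – November 18, 2020: 79 days × 4770 kWh/day = 376,830 kWh at $0.04/kWh → $15073.20
November 19 – December 31, 2020: 43 days × 4770 kWh/day = 205,110 kWh at $0.05/kWh → $10255.50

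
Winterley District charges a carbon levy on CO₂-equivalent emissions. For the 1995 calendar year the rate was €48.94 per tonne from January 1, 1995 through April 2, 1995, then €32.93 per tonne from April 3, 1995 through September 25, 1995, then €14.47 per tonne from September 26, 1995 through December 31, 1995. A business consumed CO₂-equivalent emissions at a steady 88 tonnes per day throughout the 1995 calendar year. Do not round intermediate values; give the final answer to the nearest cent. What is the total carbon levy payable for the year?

January 1 – April 2, 1995: 92 days × 88 tonnes/day = 8,096 tonnes at €48.94/tonne → €396,218.24
April 3 – September 25, 1995: 176 days × 88 tonnes/day = 15,488 tonnes at €32.93/tonne → €510,019.84
September 26 – December 31, 1995: 97 days × 88 tonnes/day = 8,536 tonnes at €14.47/tonne → €123,515.92

€1,029,754.00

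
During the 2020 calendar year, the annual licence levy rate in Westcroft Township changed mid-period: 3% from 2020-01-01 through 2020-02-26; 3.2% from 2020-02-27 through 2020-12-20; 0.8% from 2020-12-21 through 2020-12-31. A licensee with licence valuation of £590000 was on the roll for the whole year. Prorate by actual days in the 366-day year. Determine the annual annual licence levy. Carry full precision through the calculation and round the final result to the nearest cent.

£18270.66

2020-01-01 to 2020-02-26: 57 days at 3% → £590000 × 3% × 57/366 = £2756.5574
2020-02-27 to 2020-12-20: 298 days at 3.2% → £590000 × 3.2% × 298/366 = £15372.2404
2020-12-21 to 2020-12-31: 11 days at 0.8% → £590000 × 0.8% × 11/366 = £141.8579
Total = £18270.6557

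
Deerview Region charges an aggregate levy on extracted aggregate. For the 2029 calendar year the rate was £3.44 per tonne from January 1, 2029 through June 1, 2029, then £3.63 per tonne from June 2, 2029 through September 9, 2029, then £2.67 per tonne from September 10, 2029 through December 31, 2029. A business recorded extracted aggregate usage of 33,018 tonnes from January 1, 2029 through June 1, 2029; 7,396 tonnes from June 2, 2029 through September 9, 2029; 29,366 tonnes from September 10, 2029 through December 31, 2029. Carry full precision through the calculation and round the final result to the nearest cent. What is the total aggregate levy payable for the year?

January 1 – June 1, 2029: 33,018 tonnes at £3.44/tonne → £113,581.92
June 2 – September 9, 2029: 7,396 tonnes at £3.63/tonne → £26,847.48
September 10 – December 31, 2029: 29,366 tonnes at £2.67/tonne → £78,407.22

£218,836.62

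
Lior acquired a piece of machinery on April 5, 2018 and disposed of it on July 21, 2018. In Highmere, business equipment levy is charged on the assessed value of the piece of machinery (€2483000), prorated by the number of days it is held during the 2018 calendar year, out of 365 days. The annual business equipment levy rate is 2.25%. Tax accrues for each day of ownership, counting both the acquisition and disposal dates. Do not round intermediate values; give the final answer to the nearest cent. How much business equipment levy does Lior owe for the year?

€16530.66

Days held (April 5 – July 21, 2018): 108 out of 365
Tax = €2483000 × 2.25% × 108/365 = €16530.6575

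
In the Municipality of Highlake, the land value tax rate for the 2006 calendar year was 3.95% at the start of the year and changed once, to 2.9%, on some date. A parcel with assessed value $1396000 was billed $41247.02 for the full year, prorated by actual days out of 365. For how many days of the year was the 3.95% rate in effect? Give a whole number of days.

Let d = days at the first rate; then 365 − d days at the second rate.
$1396000 × [3.95%·d + 2.9%·(365−d)] / 365 = $41247.02
Solving gives d = 19, so the new rate took effect on 20 January 2006.

19 days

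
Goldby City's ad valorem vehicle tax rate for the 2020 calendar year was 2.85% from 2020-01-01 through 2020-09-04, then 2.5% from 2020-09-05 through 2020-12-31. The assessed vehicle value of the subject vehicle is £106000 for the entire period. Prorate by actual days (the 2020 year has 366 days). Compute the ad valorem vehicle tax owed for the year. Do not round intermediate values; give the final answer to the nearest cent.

2020-01-01 to 2020-09-04: 248 days at 2.85% → £106000 × 2.85% × 248/366 = £2047.0164
2020-09-05 to 2020-12-31: 118 days at 2.5% → £106000 × 2.5% × 118/366 = £854.3716
Total = £2901.3880

£2901.39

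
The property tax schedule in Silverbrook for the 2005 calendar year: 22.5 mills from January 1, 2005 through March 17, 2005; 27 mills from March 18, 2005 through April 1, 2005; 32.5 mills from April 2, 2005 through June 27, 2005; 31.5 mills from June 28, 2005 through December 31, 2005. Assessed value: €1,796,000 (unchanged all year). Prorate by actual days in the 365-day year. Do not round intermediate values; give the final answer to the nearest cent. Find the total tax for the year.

€53,304.30

January 1 – March 17, 2005: 76 days at 22.5 mills → €1,796,000 × 2.25% × 76/365 = €8,414.1370
March 18 – April 1, 2005: 15 days at 27 mills → €1,796,000 × 2.7% × 15/365 = €1,992.8219
April 2 – June 27, 2005: 87 days at 32.5 mills → €1,796,000 × 3.25% × 87/365 = €13,912.8493
June 28 – December 31, 2005: 187 days at 31.5 mills → €1,796,000 × 3.15% × 187/365 = €28,984.4877
Total = €53,304.2959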